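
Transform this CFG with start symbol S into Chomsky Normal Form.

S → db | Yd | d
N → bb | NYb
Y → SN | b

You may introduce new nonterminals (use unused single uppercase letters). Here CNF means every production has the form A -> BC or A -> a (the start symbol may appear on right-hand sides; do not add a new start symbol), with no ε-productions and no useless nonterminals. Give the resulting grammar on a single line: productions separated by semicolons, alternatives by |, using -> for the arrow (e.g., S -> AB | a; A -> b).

S -> d | BA | YB; A -> b; B -> d; C -> YA; N -> AA | NC; Y -> b | SN

No ε-productions.
No unit productions to eliminate.
TERM: introduce A -> b, B -> d and substitute in every rule of length ≥2.
BIN: N -> NYA becomes N -> NC, C -> YA.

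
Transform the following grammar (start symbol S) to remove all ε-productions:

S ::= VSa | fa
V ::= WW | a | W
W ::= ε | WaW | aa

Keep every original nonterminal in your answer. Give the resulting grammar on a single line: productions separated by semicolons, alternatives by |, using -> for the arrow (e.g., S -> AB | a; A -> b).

S -> Sa | fa | VSa; V -> W | a | WW; W -> a | Wa | aW | aa | WaW

Nullable set: {V, W}.
S -> VSa: V nullable, giving Sa | VSa.
V -> W: W nullable, giving W.
V -> WW: W, W nullable, giving W | WW.
Drop W -> ε.
W -> WaW: W, W nullable, giving Wa | WaW | a | aW.
Unchanged (no nullable symbols): S -> fa; V -> a; W -> aa.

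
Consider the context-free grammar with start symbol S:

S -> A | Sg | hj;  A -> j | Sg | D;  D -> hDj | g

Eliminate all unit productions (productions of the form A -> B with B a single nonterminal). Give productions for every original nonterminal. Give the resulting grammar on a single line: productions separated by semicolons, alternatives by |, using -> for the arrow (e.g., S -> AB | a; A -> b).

Unit productions: A->D, S->A.
Unit pairs (A ⇒* B via units): (A,D), (S,A), (S,D).
S: inherits non-unit rules of {A, D, S} → Sg | g | hDj | hj | j.
A: inherits non-unit rules of {A, D} → Sg | g | hDj | j.
D: inherits non-unit rules of {D} → g | hDj.

S -> g | j | Sg | hj | hDj; A -> g | j | Sg | hDj; D -> g | hDj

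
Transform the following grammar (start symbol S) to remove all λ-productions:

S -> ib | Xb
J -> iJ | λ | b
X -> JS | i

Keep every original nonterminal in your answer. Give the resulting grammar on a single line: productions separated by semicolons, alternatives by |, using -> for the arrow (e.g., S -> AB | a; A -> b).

S -> Xb | ib; J -> b | i | iJ; X -> S | i | JS

Nullable set: {J}.
Drop J -> λ.
J -> iJ: J nullable, giving i | iJ.
X -> JS: J nullable, giving JS | S.
Unchanged (no nullable symbols): S -> Xb; S -> ib; J -> b; X -> i.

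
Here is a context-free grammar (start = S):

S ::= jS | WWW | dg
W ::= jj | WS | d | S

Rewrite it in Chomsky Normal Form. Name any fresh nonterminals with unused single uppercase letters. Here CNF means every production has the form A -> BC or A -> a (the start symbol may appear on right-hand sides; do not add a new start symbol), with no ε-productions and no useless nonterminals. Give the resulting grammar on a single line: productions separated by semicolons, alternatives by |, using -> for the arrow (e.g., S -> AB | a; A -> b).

No ε-productions.
After unit-elimination: S -> dg | jS | WWW; W -> d | WS | dg | jS | jj | WWW.
TERM: introduce A -> d, B -> g, C -> j and substitute in every rule of length ≥2.
BIN: S -> WWW becomes S -> WD, D -> WW; W -> WWW becomes W -> WE, E -> WW.

S -> AB | CS | WD; A -> d; B -> g; C -> j; D -> WW; E -> WW; W -> d | AB | CC | CS | WE | WS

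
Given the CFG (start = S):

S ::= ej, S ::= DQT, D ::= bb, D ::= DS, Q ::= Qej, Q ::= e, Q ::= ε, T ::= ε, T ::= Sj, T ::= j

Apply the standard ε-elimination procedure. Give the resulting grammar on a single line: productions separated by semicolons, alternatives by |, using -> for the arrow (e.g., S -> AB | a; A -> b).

S -> D | DQ | DT | ej | DQT; D -> DS | bb; Q -> e | ej | Qej; T -> j | Sj

Nullable set: {Q, T}.
S -> DQT: Q, T nullable, giving D | DQ | DQT | DT.
Drop Q -> ε.
Q -> Qej: Q nullable, giving Qej | ej.
Drop T -> ε.
Unchanged (no nullable symbols): S -> ej; D -> DS; D -> bb; Q -> e; T -> Sj; T -> j.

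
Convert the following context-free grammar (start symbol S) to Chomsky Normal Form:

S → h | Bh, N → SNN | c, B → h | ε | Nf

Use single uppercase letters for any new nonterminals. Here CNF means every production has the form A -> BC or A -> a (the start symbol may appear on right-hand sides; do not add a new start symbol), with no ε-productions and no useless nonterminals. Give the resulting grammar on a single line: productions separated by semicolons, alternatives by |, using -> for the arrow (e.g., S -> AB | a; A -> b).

Nullable: {B}; after ε-elimination: S -> h | Bh; B -> h | Nf; N -> c | SNN.
No unit productions to eliminate.
TERM: introduce A -> f, C -> h and substitute in every rule of length ≥2.
BIN: N -> SNN becomes N -> SD, D -> NN.

S -> h | BC; A -> f; B -> h | NA; C -> h; D -> NN; N -> c | SD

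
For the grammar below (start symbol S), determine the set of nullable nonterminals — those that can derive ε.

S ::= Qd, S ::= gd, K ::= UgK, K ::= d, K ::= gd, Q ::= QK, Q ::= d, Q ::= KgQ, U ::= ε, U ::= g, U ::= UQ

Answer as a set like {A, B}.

Directly nullable (have an ε-rule): {U}.
Not nullable: K, Q, S — each has a terminal in every rule's right-hand side or depends on a non-nullable symbol.

{U}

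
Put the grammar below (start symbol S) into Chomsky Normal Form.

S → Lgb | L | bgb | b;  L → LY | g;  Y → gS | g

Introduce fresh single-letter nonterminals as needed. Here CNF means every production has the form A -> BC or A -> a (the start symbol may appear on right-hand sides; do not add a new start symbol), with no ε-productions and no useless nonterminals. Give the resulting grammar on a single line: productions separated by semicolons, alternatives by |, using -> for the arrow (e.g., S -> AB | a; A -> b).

No ε-productions.
After unit-elimination: S -> b | g | LY | Lgb | bgb; L -> g | LY; Y -> g | gS.
TERM: introduce B -> b, A -> g and substitute in every rule of length ≥2.
BIN: S -> BAB becomes S -> BC, C -> AB; S -> LAB becomes S -> LD, D -> AB.

S -> b | g | BC | LD | LY; A -> g; B -> b; C -> AB; D -> AB; L -> g | LY; Y -> g | AS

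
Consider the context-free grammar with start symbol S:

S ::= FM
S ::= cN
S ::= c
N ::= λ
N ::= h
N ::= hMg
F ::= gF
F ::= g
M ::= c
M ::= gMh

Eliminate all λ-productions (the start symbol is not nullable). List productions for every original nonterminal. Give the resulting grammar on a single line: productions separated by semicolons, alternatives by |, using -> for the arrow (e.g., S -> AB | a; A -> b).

Nullable set: {N}.
S -> cN: N nullable, giving c | cN.
Drop N -> λ.
Unchanged (no nullable symbols): S -> FM; S -> c; F -> g; F -> gF; M -> c; M -> gMh; N -> h; N -> hMg.

S -> c | FM | cN; F -> g | gF; M -> c | gMh; N -> h | hMg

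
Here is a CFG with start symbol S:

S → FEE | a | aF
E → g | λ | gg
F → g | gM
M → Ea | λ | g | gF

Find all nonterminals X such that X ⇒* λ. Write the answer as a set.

{E, M}

Directly nullable (have an ε-rule): {E, M}.
Not nullable: F, S — each has a terminal in every rule's right-hand side or depends on a non-nullable symbol.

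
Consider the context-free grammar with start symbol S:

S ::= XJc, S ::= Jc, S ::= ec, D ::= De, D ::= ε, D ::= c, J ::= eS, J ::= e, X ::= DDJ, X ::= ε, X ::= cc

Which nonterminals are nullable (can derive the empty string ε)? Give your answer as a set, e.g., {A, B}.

Directly nullable (have an ε-rule): {D, X}.
Not nullable: J, S — each has a terminal in every rule's right-hand side or depends on a non-nullable symbol.

{D, X}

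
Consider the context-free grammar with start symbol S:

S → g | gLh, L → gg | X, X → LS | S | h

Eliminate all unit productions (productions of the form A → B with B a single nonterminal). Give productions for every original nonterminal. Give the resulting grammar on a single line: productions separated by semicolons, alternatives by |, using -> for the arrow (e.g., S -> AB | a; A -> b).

S -> g | gLh; L -> g | h | LS | gg | gLh; X -> g | h | LS | gLh

Unit productions: L->X, X->S.
Unit pairs (A ⇒* B via units): (L,S), (L,X), (X,S).
S: inherits non-unit rules of {S} → g | gLh.
L: inherits non-unit rules of {L, S, X} → LS | g | gLh | gg | h.
X: inherits non-unit rules of {S, X} → LS | g | gLh | h.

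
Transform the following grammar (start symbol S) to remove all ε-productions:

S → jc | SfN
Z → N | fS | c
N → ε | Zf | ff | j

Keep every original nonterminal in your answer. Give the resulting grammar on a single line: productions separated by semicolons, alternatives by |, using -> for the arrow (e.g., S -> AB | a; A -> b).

Nullable set: {N, Z}.
S -> SfN: N nullable, giving Sf | SfN.
Drop N -> ε.
N -> Zf: Z nullable, giving Zf | f.
Z -> N: N nullable, giving N.
Unchanged (no nullable symbols): S -> jc; N -> ff; N -> j; Z -> c; Z -> fS.

S -> Sf | jc | SfN; N -> f | j | Zf | ff; Z -> N | c | fS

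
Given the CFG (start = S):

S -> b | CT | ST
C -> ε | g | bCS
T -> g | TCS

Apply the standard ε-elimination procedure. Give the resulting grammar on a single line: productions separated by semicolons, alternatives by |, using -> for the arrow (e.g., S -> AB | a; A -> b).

Nullable set: {C}.
S -> CT: C nullable, giving CT | T.
Drop C -> ε.
C -> bCS: C nullable, giving bCS | bS.
T -> TCS: C nullable, giving TCS | TS.
Unchanged (no nullable symbols): S -> ST; S -> b; C -> g; T -> g.

S -> T | b | CT | ST; C -> g | bS | bCS; T -> g | TS | TCS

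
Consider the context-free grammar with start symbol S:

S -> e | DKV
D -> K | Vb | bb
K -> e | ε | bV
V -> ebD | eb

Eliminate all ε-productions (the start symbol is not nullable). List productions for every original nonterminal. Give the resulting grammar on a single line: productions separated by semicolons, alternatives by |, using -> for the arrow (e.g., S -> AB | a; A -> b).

S -> V | e | DV | KV | DKV; D -> K | Vb | bb; K -> e | bV; V -> eb | ebD

Nullable set: {D, K}.
S -> DKV: D, K nullable, giving DKV | DV | KV | V.
D -> K: K nullable, giving K.
Drop K -> ε.
V -> ebD: D nullable, giving eb | ebD.
Unchanged (no nullable symbols): S -> e; D -> Vb; D -> bb; K -> bV; K -> e; V -> eb.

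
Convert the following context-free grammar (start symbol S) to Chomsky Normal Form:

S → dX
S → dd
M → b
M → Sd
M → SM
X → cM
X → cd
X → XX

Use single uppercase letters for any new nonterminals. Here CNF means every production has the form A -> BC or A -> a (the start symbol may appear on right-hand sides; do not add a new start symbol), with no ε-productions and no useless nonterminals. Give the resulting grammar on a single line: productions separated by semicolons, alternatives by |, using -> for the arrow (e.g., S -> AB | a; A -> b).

S -> AA | AX; A -> d; B -> c; M -> b | SA | SM; X -> BA | BM | XX

No ε-productions.
No unit productions to eliminate.
TERM: introduce B -> c, A -> d and substitute in every rule of length ≥2.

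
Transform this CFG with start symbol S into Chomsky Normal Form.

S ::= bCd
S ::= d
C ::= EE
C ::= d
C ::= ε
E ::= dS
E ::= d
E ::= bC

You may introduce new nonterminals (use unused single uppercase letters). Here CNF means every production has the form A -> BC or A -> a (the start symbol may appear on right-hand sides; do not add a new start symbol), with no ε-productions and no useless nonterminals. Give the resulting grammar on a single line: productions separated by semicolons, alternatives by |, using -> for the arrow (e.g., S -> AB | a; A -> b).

Nullable: {C}; after ε-elimination: S -> d | bd | bCd; C -> d | EE; E -> b | d | bC | dS.
No unit productions to eliminate.
TERM: introduce A -> b, B -> d and substitute in every rule of length ≥2.
BIN: S -> ACB becomes S -> AD, D -> CB.

S -> d | AB | AD; A -> b; B -> d; C -> d | EE; D -> CB; E -> b | d | AC | BS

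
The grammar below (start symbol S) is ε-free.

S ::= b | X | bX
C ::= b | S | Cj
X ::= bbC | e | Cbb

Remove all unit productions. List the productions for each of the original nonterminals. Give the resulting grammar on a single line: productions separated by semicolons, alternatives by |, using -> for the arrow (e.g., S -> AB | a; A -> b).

S -> b | e | bX | Cbb | bbC; C -> b | e | Cj | bX | Cbb | bbC; X -> e | Cbb | bbC

Unit productions: C->S, S->X.
Unit pairs (A ⇒* B via units): (C,S), (C,X), (S,X).
S: inherits non-unit rules of {S, X} → Cbb | b | bX | bbC | e.
C: inherits non-unit rules of {C, S, X} → Cbb | Cj | b | bX | bbC | e.
X: inherits non-unit rules of {X} → Cbb | bbC | e.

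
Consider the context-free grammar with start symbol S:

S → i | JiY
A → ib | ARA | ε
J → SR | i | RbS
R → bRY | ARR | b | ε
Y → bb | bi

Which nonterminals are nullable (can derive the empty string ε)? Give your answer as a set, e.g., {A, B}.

Directly nullable (have an ε-rule): {A, R}.
Not nullable: J, S, Y — each has a terminal in every rule's right-hand side or depends on a non-nullable symbol.

{A, R}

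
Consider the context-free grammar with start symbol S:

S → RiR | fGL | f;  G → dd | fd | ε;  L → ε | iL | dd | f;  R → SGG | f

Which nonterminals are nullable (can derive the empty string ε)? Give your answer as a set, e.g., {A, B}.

{G, L}

Directly nullable (have an ε-rule): {G, L}.
Not nullable: R, S — each has a terminal in every rule's right-hand side or depends on a non-nullable symbol.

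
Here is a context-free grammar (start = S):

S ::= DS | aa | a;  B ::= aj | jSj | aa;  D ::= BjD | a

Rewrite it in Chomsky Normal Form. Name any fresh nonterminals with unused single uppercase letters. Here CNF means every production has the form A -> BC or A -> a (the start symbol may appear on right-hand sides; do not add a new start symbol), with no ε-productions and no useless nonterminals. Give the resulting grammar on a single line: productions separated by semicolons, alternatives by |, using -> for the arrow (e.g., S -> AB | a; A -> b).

S -> a | AA | DS; A -> a; B -> AA | AC | CE; C -> j; D -> a | BF; E -> SC; F -> CD

No ε-productions.
No unit productions to eliminate.
TERM: introduce A -> a, C -> j and substitute in every rule of length ≥2.
BIN: B -> CSC becomes B -> CE, E -> SC; D -> BCD becomes D -> BF, F -> CD.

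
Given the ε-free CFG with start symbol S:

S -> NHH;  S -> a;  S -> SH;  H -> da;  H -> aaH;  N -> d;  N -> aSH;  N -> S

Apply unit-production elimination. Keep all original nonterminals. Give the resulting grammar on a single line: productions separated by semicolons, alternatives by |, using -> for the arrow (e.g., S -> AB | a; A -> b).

Unit productions: N->S.
Unit pairs (A ⇒* B via units): (N,S).
S: inherits non-unit rules of {S} → NHH | SH | a.
H: inherits non-unit rules of {H} → aaH | da.
N: inherits non-unit rules of {N, S} → NHH | SH | a | aSH | d.

S -> a | SH | NHH; H -> da | aaH; N -> a | d | SH | NHH | aSH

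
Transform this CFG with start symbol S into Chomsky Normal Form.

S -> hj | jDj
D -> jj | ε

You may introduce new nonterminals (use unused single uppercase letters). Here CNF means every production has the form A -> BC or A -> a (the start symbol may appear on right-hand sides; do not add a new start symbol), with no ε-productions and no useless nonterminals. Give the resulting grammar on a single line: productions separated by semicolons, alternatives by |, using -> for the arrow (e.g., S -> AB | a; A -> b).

S -> AA | AC | BA; A -> j; B -> h; C -> DA; D -> AA

Nullable: {D}; after ε-elimination: S -> hj | jj | jDj; D -> jj.
No unit productions to eliminate.
TERM: introduce B -> h, A -> j and substitute in every rule of length ≥2.
BIN: S -> ADA becomes S -> AC, C -> DA.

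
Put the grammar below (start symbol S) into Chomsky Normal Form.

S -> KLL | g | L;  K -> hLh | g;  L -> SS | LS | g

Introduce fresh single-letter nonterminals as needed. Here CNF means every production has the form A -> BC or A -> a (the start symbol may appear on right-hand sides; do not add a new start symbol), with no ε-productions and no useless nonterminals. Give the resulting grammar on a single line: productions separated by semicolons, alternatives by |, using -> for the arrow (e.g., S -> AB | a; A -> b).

S -> g | KC | LS | SS; A -> h; B -> LA; C -> LL; K -> g | AB; L -> g | LS | SS

No ε-productions.
After unit-elimination: S -> g | LS | SS | KLL; K -> g | hLh; L -> g | LS | SS.
TERM: introduce A -> h and substitute in every rule of length ≥2.
BIN: K -> ALA becomes K -> AB, B -> LA; S -> KLL becomes S -> KC, C -> LL.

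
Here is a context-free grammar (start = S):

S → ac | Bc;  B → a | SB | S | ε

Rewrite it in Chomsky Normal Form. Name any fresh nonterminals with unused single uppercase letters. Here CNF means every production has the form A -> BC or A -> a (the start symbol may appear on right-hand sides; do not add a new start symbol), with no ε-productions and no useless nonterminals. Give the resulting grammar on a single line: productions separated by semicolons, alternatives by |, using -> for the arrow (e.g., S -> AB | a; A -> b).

S -> c | BA | CA; A -> c; B -> a | c | BA | CA | SB; C -> a

Nullable: {B}; after ε-elimination: S -> c | Bc | ac; B -> S | a | SB.
After unit-elimination: S -> c | Bc | ac; B -> a | c | Bc | SB | ac.
TERM: introduce C -> a, A -> c and substitute in every rule of length ≥2.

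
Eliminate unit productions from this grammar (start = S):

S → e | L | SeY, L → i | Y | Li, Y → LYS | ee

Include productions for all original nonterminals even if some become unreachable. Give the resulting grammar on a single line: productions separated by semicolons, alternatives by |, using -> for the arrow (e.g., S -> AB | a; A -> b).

S -> e | i | Li | ee | LYS | SeY; L -> i | Li | ee | LYS; Y -> ee | LYS

Unit productions: L->Y, S->L.
Unit pairs (A ⇒* B via units): (L,Y), (S,L), (S,Y).
S: inherits non-unit rules of {L, S, Y} → LYS | Li | SeY | e | ee | i.
L: inherits non-unit rules of {L, Y} → LYS | Li | ee | i.
Y: inherits non-unit rules of {Y} → LYS | ee.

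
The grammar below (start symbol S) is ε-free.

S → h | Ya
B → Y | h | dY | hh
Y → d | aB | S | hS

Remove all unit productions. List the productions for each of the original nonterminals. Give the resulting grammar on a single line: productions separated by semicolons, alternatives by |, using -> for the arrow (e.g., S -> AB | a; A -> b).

S -> h | Ya; B -> d | h | Ya | aB | dY | hS | hh; Y -> d | h | Ya | aB | hS

Unit productions: B->Y, Y->S.
Unit pairs (A ⇒* B via units): (B,S), (B,Y), (Y,S).
S: inherits non-unit rules of {S} → Ya | h.
B: inherits non-unit rules of {B, S, Y} → Ya | aB | d | dY | h | hS | hh.
Y: inherits non-unit rules of {S, Y} → Ya | aB | d | h | hS.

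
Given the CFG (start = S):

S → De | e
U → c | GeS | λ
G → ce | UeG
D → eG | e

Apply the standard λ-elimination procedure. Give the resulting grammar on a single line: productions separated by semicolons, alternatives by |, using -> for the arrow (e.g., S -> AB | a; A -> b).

S -> e | De; D -> e | eG; G -> ce | eG | UeG; U -> c | GeS

Nullable set: {U}.
G -> UeG: U nullable, giving UeG | eG.
Drop U -> λ.
Unchanged (no nullable symbols): S -> De; S -> e; D -> e; D -> eG; G -> ce; U -> GeS; U -> c.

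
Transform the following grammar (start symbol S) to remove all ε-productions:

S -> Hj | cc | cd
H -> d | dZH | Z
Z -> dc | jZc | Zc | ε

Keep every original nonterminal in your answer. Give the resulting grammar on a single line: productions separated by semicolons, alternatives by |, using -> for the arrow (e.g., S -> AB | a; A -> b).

S -> j | Hj | cc | cd; H -> Z | d | dH | dZ | dZH; Z -> c | Zc | dc | jc | jZc

Nullable set: {H, Z}.
S -> Hj: H nullable, giving Hj | j.
H -> Z: Z nullable, giving Z.
H -> dZH: Z, H nullable, giving d | dH | dZ | dZH.
Drop Z -> ε.
Z -> Zc: Z nullable, giving Zc | c.
Z -> jZc: Z nullable, giving jZc | jc.
Unchanged (no nullable symbols): S -> cc; S -> cd; H -> d; Z -> dc.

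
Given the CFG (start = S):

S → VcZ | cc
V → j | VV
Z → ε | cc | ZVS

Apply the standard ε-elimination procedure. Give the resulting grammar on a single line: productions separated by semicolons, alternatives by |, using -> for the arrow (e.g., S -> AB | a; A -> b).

S -> Vc | cc | VcZ; V -> j | VV; Z -> VS | cc | ZVS

Nullable set: {Z}.
S -> VcZ: Z nullable, giving Vc | VcZ.
Drop Z -> ε.
Z -> ZVS: Z nullable, giving VS | ZVS.
Unchanged (no nullable symbols): S -> cc; V -> VV; V -> j; Z -> cc.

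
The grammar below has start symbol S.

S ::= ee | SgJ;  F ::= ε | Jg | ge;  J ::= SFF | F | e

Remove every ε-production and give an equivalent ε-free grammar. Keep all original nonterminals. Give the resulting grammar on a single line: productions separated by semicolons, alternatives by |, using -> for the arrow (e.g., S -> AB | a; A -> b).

Nullable set: {F, J}.
S -> SgJ: J nullable, giving Sg | SgJ.
Drop F -> ε.
F -> Jg: J nullable, giving Jg | g.
J -> F: F nullable, giving F.
J -> SFF: F, F nullable, giving S | SF | SFF.
Unchanged (no nullable symbols): S -> ee; F -> ge; J -> e.

S -> Sg | ee | SgJ; F -> g | Jg | ge; J -> F | S | e | SF | SFF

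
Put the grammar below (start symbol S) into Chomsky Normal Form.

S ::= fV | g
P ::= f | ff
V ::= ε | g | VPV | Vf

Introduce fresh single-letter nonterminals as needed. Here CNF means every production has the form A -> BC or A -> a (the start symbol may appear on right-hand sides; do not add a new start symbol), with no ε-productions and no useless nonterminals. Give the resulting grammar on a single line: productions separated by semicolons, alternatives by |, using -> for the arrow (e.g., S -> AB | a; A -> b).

S -> f | g | AV; A -> f; B -> PV; P -> f | AA; V -> f | g | AA | PV | VA | VB | VP

Nullable: {V}; after ε-elimination: S -> f | g | fV; P -> f | ff; V -> P | f | g | PV | VP | Vf | VPV.
After unit-elimination: S -> f | g | fV; P -> f | ff; V -> f | g | PV | VP | Vf | ff | VPV.
TERM: introduce A -> f and substitute in every rule of length ≥2.
BIN: V -> VPV becomes V -> VB, B -> PV.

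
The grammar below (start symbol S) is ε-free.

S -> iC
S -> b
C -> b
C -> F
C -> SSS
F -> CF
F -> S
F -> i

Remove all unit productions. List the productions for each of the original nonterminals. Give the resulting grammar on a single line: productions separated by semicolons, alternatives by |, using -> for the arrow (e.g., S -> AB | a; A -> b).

S -> b | iC; C -> b | i | CF | iC | SSS; F -> b | i | CF | iC

Unit productions: C->F, F->S.
Unit pairs (A ⇒* B via units): (C,F), (C,S), (F,S).
S: inherits non-unit rules of {S} → b | iC.
C: inherits non-unit rules of {C, F, S} → CF | SSS | b | i | iC.
F: inherits non-unit rules of {F, S} → CF | b | i | iC.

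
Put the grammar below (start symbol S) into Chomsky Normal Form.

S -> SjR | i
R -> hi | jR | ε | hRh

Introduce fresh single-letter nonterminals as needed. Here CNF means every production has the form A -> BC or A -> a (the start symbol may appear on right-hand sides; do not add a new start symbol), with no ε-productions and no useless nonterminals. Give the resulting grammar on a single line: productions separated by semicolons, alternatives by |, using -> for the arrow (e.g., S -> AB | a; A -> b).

Nullable: {R}; after ε-elimination: S -> i | Sj | SjR; R -> j | hh | hi | jR | hRh.
No unit productions to eliminate.
TERM: introduce A -> h, B -> i, C -> j and substitute in every rule of length ≥2.
BIN: R -> ARA becomes R -> AD, D -> RA; S -> SCR becomes S -> SE, E -> CR.

S -> i | SC | SE; A -> h; B -> i; C -> j; D -> RA; E -> CR; R -> j | AA | AB | AD | CR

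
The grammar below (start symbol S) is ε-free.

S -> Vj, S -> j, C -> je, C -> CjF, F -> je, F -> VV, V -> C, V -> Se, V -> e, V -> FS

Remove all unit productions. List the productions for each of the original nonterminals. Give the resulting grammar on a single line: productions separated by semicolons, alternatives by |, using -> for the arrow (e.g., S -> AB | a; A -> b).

S -> j | Vj; C -> je | CjF; F -> VV | je; V -> e | FS | Se | je | CjF

Unit productions: V->C.
Unit pairs (A ⇒* B via units): (V,C).
S: inherits non-unit rules of {S} → Vj | j.
C: inherits non-unit rules of {C} → CjF | je.
F: inherits non-unit rules of {F} → VV | je.
V: inherits non-unit rules of {C, V} → CjF | FS | Se | e | je.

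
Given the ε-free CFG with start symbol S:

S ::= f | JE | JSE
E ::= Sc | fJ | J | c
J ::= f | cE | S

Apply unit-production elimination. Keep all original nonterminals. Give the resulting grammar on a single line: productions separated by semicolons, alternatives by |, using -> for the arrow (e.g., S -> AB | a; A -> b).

S -> f | JE | JSE; E -> c | f | JE | Sc | cE | fJ | JSE; J -> f | JE | cE | JSE

Unit productions: E->J, J->S.
Unit pairs (A ⇒* B via units): (E,J), (E,S), (J,S).
S: inherits non-unit rules of {S} → JE | JSE | f.
E: inherits non-unit rules of {E, J, S} → JE | JSE | Sc | c | cE | f | fJ.
J: inherits non-unit rules of {J, S} → JE | JSE | cE | f.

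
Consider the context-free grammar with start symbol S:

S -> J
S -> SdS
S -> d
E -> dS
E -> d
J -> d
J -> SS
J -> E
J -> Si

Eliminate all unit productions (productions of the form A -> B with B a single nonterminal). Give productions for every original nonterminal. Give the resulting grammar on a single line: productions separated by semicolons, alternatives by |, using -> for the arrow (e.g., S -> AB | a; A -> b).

Unit productions: J->E, S->J.
Unit pairs (A ⇒* B via units): (J,E), (S,E), (S,J).
S: inherits non-unit rules of {E, J, S} → SS | SdS | Si | d | dS.
E: inherits non-unit rules of {E} → d | dS.
J: inherits non-unit rules of {E, J} → SS | Si | d | dS.

S -> d | SS | Si | dS | SdS; E -> d | dS; J -> d | SS | Si | dS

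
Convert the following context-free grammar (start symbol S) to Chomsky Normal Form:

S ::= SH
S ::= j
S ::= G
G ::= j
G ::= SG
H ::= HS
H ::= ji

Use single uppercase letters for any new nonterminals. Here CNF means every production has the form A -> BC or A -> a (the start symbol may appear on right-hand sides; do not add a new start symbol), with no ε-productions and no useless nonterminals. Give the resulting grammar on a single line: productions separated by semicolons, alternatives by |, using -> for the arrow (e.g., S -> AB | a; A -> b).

S -> j | SG | SH; A -> j; B -> i; G -> j | SG; H -> AB | HS

No ε-productions.
After unit-elimination: S -> j | SG | SH; G -> j | SG; H -> HS | ji.
TERM: introduce B -> i, A -> j and substitute in every rule of length ≥2.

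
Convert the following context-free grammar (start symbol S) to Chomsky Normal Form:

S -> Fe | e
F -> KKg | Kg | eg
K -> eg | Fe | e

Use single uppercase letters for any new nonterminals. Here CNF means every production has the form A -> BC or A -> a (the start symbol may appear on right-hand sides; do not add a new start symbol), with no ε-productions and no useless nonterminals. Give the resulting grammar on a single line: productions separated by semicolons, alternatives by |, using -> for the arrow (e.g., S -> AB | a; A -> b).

No ε-productions.
No unit productions to eliminate.
TERM: introduce B -> e, A -> g and substitute in every rule of length ≥2.
BIN: F -> KKA becomes F -> KC, C -> KA.

S -> e | FB; A -> g; B -> e; C -> KA; F -> BA | KA | KC; K -> e | BA | FB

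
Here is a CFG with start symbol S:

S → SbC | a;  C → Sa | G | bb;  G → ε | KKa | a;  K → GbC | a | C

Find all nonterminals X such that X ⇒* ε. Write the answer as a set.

{C, G, K}

Directly nullable (have an ε-rule): {G}.
C is nullable via C -> G (every symbol on the right is already known nullable).
K is nullable via K -> C (every symbol on the right is already known nullable).
Not nullable: S — each has a terminal in every rule's right-hand side or depends on a non-nullable symbol.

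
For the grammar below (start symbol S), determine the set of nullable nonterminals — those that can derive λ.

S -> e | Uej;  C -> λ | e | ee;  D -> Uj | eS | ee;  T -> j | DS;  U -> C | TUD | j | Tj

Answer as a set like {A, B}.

Directly nullable (have an ε-rule): {C}.
U is nullable via U -> C (every symbol on the right is already known nullable).
Not nullable: D, S, T — each has a terminal in every rule's right-hand side or depends on a non-nullable symbol.

{C, U}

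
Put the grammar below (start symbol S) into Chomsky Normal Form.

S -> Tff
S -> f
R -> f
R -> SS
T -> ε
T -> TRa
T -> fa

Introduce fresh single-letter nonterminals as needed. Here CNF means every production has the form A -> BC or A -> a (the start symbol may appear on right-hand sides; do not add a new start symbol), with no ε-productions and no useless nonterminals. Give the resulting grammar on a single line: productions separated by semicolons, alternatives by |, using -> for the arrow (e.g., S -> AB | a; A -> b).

S -> f | AA | TC; A -> f; B -> a; C -> AA; D -> RB; R -> f | SS; T -> AB | RB | TD

Nullable: {T}; after ε-elimination: S -> f | ff | Tff; R -> f | SS; T -> Ra | fa | TRa.
No unit productions to eliminate.
TERM: introduce B -> a, A -> f and substitute in every rule of length ≥2.
BIN: S -> TAA becomes S -> TC, C -> AA; T -> TRB becomes T -> TD, D -> RB.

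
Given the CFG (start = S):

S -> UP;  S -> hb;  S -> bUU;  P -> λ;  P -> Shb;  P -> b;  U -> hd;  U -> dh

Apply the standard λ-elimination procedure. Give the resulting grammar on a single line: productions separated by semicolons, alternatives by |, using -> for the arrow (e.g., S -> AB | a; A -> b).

Nullable set: {P}.
S -> UP: P nullable, giving U | UP.
Drop P -> λ.
Unchanged (no nullable symbols): S -> bUU; S -> hb; P -> Shb; P -> b; U -> dh; U -> hd.

S -> U | UP | hb | bUU; P -> b | Shb; U -> dh | hd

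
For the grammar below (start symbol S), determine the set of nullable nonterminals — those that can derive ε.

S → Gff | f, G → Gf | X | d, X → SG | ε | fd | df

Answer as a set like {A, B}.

Directly nullable (have an ε-rule): {X}.
G is nullable via G -> X (every symbol on the right is already known nullable).
Not nullable: S — each has a terminal in every rule's right-hand side or depends on a non-nullable symbol.

{G, X}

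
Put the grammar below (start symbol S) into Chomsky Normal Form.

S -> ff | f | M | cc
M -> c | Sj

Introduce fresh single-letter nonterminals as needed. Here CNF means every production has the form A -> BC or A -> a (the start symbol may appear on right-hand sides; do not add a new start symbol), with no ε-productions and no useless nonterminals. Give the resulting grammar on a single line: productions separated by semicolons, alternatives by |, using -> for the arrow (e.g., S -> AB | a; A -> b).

S -> c | f | BB | CC | SA; A -> j; B -> c; C -> f

No ε-productions.
After unit-elimination: S -> c | f | Sj | cc | ff; M -> c | Sj.
TERM: introduce B -> c, C -> f, A -> j and substitute in every rule of length ≥2.
Drop unreachable/unproductive: M.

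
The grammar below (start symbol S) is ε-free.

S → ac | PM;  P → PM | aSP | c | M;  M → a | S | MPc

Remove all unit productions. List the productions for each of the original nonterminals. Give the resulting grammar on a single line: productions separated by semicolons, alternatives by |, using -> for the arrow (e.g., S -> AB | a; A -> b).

Unit productions: M->S, P->M.
Unit pairs (A ⇒* B via units): (M,S), (P,M), (P,S).
S: inherits non-unit rules of {S} → PM | ac.
M: inherits non-unit rules of {M, S} → MPc | PM | a | ac.
P: inherits non-unit rules of {M, P, S} → MPc | PM | a | aSP | ac | c.

S -> PM | ac; M -> a | PM | ac | MPc; P -> a | c | PM | ac | MPc | aSP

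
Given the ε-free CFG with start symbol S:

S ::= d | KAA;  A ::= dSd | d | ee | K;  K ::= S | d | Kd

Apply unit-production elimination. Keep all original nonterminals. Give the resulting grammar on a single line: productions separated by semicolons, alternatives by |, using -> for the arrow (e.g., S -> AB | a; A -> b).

Unit productions: A->K, K->S.
Unit pairs (A ⇒* B via units): (A,K), (A,S), (K,S).
S: inherits non-unit rules of {S} → KAA | d.
A: inherits non-unit rules of {A, K, S} → KAA | Kd | d | dSd | ee.
K: inherits non-unit rules of {K, S} → KAA | Kd | d.

S -> d | KAA; A -> d | Kd | ee | KAA | dSd; K -> d | Kd | KAA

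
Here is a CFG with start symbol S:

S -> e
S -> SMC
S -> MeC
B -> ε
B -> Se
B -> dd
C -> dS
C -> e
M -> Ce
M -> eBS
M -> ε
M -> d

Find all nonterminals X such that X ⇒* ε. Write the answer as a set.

Directly nullable (have an ε-rule): {B, M}.
Not nullable: C, S — each has a terminal in every rule's right-hand side or depends on a non-nullable symbol.

{B, M}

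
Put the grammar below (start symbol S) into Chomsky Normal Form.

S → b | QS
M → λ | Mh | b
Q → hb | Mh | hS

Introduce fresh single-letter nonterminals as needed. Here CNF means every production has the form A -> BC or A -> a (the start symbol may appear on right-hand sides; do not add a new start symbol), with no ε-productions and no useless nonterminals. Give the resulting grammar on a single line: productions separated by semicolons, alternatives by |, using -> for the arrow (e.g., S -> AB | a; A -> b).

Nullable: {M}; after ε-elimination: S -> b | QS; M -> b | h | Mh; Q -> h | Mh | hS | hb.
No unit productions to eliminate.
TERM: introduce B -> b, A -> h and substitute in every rule of length ≥2.

S -> b | QS; A -> h; B -> b; M -> b | h | MA; Q -> h | AB | AS | MA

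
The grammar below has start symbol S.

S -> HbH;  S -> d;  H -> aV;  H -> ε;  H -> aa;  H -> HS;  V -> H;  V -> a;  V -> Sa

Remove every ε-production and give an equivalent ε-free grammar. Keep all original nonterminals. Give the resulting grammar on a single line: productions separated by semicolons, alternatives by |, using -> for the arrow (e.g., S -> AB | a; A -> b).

S -> b | d | Hb | bH | HbH; H -> S | a | HS | aV | aa; V -> H | a | Sa

Nullable set: {H, V}.
S -> HbH: H, H nullable, giving Hb | HbH | b | bH.
Drop H -> ε.
H -> HS: H nullable, giving HS | S.
H -> aV: V nullable, giving a | aV.
V -> H: H nullable, giving H.
Unchanged (no nullable symbols): S -> d; H -> aa; V -> Sa; V -> a.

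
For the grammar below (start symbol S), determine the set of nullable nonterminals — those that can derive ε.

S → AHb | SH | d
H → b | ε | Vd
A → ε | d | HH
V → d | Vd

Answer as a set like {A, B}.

{A, H}

Directly nullable (have an ε-rule): {A, H}.
Not nullable: S, V — each has a terminal in every rule's right-hand side or depends on a non-nullable symbol.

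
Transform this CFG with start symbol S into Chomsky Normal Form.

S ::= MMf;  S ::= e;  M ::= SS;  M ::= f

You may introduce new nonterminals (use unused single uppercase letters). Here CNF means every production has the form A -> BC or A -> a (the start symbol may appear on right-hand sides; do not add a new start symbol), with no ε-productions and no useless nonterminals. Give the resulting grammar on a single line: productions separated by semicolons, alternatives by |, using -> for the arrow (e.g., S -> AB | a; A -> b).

No ε-productions.
No unit productions to eliminate.
TERM: introduce A -> f and substitute in every rule of length ≥2.
BIN: S -> MMA becomes S -> MB, B -> MA.

S -> e | MB; A -> f; B -> MA; M -> f | SS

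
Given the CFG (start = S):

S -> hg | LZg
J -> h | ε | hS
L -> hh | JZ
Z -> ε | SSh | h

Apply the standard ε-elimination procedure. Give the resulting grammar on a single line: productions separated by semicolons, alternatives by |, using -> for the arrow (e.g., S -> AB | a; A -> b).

S -> g | Lg | Zg | hg | LZg; J -> h | hS; L -> J | Z | JZ | hh; Z -> h | SSh

Nullable set: {J, L, Z}.
S -> LZg: L, Z nullable, giving LZg | Lg | Zg | g.
Drop J -> ε.
L -> JZ: J, Z nullable, giving J | JZ | Z.
Drop Z -> ε.
Unchanged (no nullable symbols): S -> hg; J -> h; J -> hS; L -> hh; Z -> SSh; Z -> h.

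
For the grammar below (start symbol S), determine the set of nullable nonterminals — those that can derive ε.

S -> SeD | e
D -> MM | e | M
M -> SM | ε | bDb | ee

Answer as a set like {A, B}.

Directly nullable (have an ε-rule): {M}.
D is nullable via D -> M (every symbol on the right is already known nullable).
Not nullable: S — each has a terminal in every rule's right-hand side or depends on a non-nullable symbol.

{D, M}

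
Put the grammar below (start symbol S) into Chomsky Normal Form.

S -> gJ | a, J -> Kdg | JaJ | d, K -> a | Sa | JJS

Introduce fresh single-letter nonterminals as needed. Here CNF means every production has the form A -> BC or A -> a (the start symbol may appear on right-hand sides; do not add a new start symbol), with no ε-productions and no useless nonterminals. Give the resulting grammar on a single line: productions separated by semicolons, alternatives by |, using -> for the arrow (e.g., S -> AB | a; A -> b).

No ε-productions.
No unit productions to eliminate.
TERM: introduce A -> a, B -> d, C -> g and substitute in every rule of length ≥2.
BIN: J -> JAJ becomes J -> JD, D -> AJ; J -> KBC becomes J -> KE, E -> BC; K -> JJS becomes K -> JF, F -> JS.

S -> a | CJ; A -> a; B -> d; C -> g; D -> AJ; E -> BC; F -> JS; J -> d | JD | KE; K -> a | JF | SA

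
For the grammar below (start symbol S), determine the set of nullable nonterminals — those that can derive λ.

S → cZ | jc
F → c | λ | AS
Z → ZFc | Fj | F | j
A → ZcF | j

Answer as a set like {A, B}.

Directly nullable (have an ε-rule): {F}.
Z is nullable via Z -> F (every symbol on the right is already known nullable).
Not nullable: A, S — each has a terminal in every rule's right-hand side or depends on a non-nullable symbol.

{F, Z}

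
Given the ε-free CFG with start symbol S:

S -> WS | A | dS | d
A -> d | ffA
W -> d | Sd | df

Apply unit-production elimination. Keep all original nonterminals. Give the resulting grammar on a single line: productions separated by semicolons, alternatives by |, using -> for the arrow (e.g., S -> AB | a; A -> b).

S -> d | WS | dS | ffA; A -> d | ffA; W -> d | Sd | df

Unit productions: S->A.
Unit pairs (A ⇒* B via units): (S,A).
S: inherits non-unit rules of {A, S} → WS | d | dS | ffA.
A: inherits non-unit rules of {A} → d | ffA.
W: inherits non-unit rules of {W} → Sd | d | df.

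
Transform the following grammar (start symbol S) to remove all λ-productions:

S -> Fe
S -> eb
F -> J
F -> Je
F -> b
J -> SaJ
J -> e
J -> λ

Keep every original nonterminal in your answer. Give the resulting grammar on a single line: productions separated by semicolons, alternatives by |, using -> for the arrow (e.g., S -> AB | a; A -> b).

S -> e | Fe | eb; F -> J | b | e | Je; J -> e | Sa | SaJ

Nullable set: {F, J}.
S -> Fe: F nullable, giving Fe | e.
F -> J: J nullable, giving J.
F -> Je: J nullable, giving Je | e.
Drop J -> λ.
J -> SaJ: J nullable, giving Sa | SaJ.
Unchanged (no nullable symbols): S -> eb; F -> b; J -> e.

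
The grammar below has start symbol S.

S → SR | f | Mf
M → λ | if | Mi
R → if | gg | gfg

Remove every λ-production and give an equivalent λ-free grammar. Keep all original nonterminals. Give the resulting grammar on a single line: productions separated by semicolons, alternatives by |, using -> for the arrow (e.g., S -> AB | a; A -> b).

Nullable set: {M}.
S -> Mf: M nullable, giving Mf | f.
Drop M -> λ.
M -> Mi: M nullable, giving Mi | i.
Unchanged (no nullable symbols): S -> SR; S -> f; M -> if; R -> gfg; R -> gg; R -> if.

S -> f | Mf | SR; M -> i | Mi | if; R -> gg | if | gfg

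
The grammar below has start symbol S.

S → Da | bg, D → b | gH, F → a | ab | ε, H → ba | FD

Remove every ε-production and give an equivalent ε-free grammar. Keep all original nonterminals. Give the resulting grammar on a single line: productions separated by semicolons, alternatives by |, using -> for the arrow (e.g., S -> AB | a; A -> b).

S -> Da | bg; D -> b | gH; F -> a | ab; H -> D | FD | ba

Nullable set: {F}.
Drop F -> ε.
H -> FD: F nullable, giving D | FD.
Unchanged (no nullable symbols): S -> Da; S -> bg; D -> b; D -> gH; F -> a; F -> ab; H -> ba.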